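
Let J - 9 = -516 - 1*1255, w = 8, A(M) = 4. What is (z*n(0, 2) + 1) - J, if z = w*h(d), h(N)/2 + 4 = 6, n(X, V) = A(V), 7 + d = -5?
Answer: 1891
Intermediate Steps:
d = -12 (d = -7 - 5 = -12)
n(X, V) = 4
h(N) = 4 (h(N) = -8 + 2*6 = -8 + 12 = 4)
z = 32 (z = 8*4 = 32)
J = -1762 (J = 9 + (-516 - 1*1255) = 9 + (-516 - 1255) = 9 - 1771 = -1762)
(z*n(0, 2) + 1) - J = (32*4 + 1) - 1*(-1762) = (128 + 1) + 1762 = 129 + 1762 = 1891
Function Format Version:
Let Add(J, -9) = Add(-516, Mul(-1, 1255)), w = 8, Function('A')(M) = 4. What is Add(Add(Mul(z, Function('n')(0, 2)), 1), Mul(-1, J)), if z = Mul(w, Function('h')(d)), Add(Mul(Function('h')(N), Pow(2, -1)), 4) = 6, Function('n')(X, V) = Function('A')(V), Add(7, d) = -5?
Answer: 1891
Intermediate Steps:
d = -12 (d = Add(-7, -5) = -12)
Function('n')(X, V) = 4
Function('h')(N) = 4 (Function('h')(N) = Add(-8, Mul(2, 6)) = Add(-8, 12) = 4)
z = 32 (z = Mul(8, 4) = 32)
J = -1762 (J = Add(9, Add(-516, Mul(-1, 1255))) = Add(9, Add(-516, -1255)) = Add(9, -1771) = -1762)
Add(Add(Mul(z, Function('n')(0, 2)), 1), Mul(-1, J)) = Add(Add(Mul(32, 4), 1), Mul(-1, -1762)) = Add(Add(128, 1), 1762) = Add(129, 1762) = 1891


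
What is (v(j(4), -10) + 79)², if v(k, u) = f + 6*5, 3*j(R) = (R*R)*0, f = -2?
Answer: 11449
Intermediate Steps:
j(R) = 0 (j(R) = ((R*R)*0)/3 = (R²*0)/3 = (⅓)*0 = 0)
v(k, u) = 28 (v(k, u) = -2 + 6*5 = -2 + 30 = 28)
(v(j(4), -10) + 79)² = (28 + 79)² = 107² = 11449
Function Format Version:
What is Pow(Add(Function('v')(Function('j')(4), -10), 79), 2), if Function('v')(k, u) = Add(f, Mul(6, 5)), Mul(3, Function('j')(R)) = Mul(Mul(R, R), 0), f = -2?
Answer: 11449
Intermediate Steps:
Function('j')(R) = 0 (Function('j')(R) = Mul(Rational(1, 3), Mul(Mul(R, R), 0)) = Mul(Rational(1, 3), Mul(Pow(R, 2), 0)) = Mul(Rational(1, 3), 0) = 0)
Function('v')(k, u) = 28 (Function('v')(k, u) = Add(-2, Mul(6, 5)) = Add(-2, 30) = 28)
Pow(Add(Function('v')(Function('j')(4), -10), 79), 2) = Pow(Add(28, 79), 2) = Pow(107, 2) = 11449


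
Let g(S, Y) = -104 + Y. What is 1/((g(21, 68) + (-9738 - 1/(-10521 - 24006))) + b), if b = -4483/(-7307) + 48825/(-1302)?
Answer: -504577578/4950353322851 ≈ -0.00010193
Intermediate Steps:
b = -539059/14614 (b = -4483*(-1/7307) + 48825*(-1/1302) = 4483/7307 - 75/2 = -539059/14614 ≈ -36.886)
1/((g(21, 68) + (-9738 - 1/(-10521 - 24006))) + b) = 1/(((-104 + 68) + (-9738 - 1/(-10521 - 24006))) - 539059/14614) = 1/((-36 + (-9738 - 1/(-34527))) - 539059/14614) = 1/((-36 + (-9738 - 1*(-1/34527))) - 539059/14614) = 1/((-36 + (-9738 + 1/34527)) - 539059/14614) = 1/((-36 - 336223925/34527) - 539059/14614) = 1/(-337466897/34527 - 539059/14614) = 1/(-4950353322851/504577578) = -504577578/4950353322851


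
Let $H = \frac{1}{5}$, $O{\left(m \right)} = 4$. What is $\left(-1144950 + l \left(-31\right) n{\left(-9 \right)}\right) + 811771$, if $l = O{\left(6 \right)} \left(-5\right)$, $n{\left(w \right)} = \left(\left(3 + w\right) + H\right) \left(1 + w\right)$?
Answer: $-304411$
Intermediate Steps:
$H = \frac{1}{5} \approx 0.2$
$n{\left(w \right)} = \left(1 + w\right) \left(\frac{16}{5} + w\right)$ ($n{\left(w \right)} = \left(\left(3 + w\right) + \frac{1}{5}\right) \left(1 + w\right) = \left(\frac{16}{5} + w\right) \left(1 + w\right) = \left(1 + w\right) \left(\frac{16}{5} + w\right)$)
$l = -20$ ($l = 4 \left(-5\right) = -20$)
$\left(-1144950 + l \left(-31\right) n{\left(-9 \right)}\right) + 811771 = \left(-1144950 + \left(-20\right) \left(-31\right) \left(\frac{16}{5} + \left(-9\right)^{2} + \frac{21}{5} \left(-9\right)\right)\right) + 811771 = \left(-1144950 + 620 \left(\frac{16}{5} + 81 - \frac{189}{5}\right)\right) + 811771 = \left(-1144950 + 620 \cdot \frac{232}{5}\right) + 811771 = \left(-1144950 + 28768\right) + 811771 = -1116182 + 811771 = -304411$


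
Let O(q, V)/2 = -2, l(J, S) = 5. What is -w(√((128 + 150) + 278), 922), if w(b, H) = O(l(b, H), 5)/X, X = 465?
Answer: 4/465 ≈ 0.0086021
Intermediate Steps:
O(q, V) = -4 (O(q, V) = 2*(-2) = -4)
w(b, H) = -4/465
-w(√((128 + 150) + 278), 922) = -1*(-4/465) = 4/465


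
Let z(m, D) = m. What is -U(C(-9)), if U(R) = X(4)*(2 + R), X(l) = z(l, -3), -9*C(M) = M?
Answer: -12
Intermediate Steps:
C(M) = -M/9
X(l) = l
U(R) = 8 + 4*R (U(R) = 4*(2 + R) = 8 + 4*R)
-U(C(-9)) = -(8 + 4*(-1/9*(-9))) = -(8 + 4*1) = -(8 + 4) = -1*12 = -12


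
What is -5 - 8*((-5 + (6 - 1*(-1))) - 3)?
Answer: 3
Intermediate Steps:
-5 - 8*((-5 + (6 - 1*(-1))) - 3) = -5 - 8*((-5 + (6 + 1)) - 3) = -5 - 8*((-5 + 7) - 3) = -5 - 8*(2 - 3) = -5 - 8*(-1) = -5 + 8 = 3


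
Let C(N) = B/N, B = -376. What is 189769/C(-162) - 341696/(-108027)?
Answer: 1660578475651/20309076 ≈ 81765.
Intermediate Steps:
C(N) = -376/N
189769/C(-162) - 341696/(-108027) = 189769/((-376/(-162))) - 341696/(-108027) = 189769/((-376*(-1/162))) - 341696*(-1/108027) = 189769/(188/81) + 341696/108027 = 189769*(81/188) + 341696/108027 = 15371289/188 + 341696/108027 = 1660578475651/20309076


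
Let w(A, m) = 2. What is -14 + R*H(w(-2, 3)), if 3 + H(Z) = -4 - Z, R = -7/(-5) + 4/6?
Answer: -163/5 ≈ -32.600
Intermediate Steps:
R = 31/15 (R = -7*(-⅕) + 4*(⅙) = 7/5 + ⅔ = 31/15 ≈ 2.0667)
H(Z) = -7 - Z (H(Z) = -3 + (-4 - Z) = -7 - Z)
-14 + R*H(w(-2, 3)) = -14 + 31*(-7 - 1*2)/15 = -14 + 31*(-7 - 2)/15 = -14 + (31/15)*(-9) = -14 - 93/5 = -163/5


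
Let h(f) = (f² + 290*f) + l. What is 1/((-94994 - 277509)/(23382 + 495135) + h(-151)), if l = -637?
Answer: -518517/11213821145 ≈ -4.6239e-5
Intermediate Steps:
h(f) = -637 + f² + 290*f (h(f) = (f² + 290*f) - 637 = -637 + f² + 290*f)
1/((-94994 - 277509)/(23382 + 495135) + h(-151)) = 1/((-94994 - 277509)/(23382 + 495135) + (-637 + (-151)² + 290*(-151))) = 1/(-372503/518517 + (-637 + 22801 - 43790)) = 1/(-372503*1/518517 - 21626) = 1/(-372503/518517 - 21626) = 1/(-11213821145/518517) = -518517/11213821145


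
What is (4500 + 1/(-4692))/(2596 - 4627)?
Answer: -21113999/9529452 ≈ -2.2157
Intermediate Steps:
(4500 + 1/(-4692))/(2596 - 4627) = (4500 - 1/4692)/(-2031) = (21113999/4692)*(-1/2031) = -21113999/9529452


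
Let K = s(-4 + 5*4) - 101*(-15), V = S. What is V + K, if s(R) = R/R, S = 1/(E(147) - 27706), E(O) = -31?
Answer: 42049291/27737 ≈ 1516.0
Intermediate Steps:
S = -1/27737 (S = 1/(-31 - 27706) = 1/(-27737) = -1/27737 ≈ -3.6053e-5)
s(R) = 1
V = -1/27737 ≈ -3.6053e-5
K = 1516 (K = 1 - 101*(-15) = 1 + 1515 = 1516)
V + K = -1/27737 + 1516 = 42049291/27737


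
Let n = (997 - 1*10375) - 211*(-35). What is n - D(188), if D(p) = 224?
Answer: -2217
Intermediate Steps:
n = -1993 (n = (997 - 10375) + 7385 = -9378 + 7385 = -1993)
n - D(188) = -1993 - 1*224 = -1993 - 224 = -2217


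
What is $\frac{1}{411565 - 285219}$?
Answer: $\frac{1}{126346} \approx 7.9148 \cdot 10^{-6}$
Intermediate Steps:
$\frac{1}{411565 - 285219} = \frac{1}{126346}$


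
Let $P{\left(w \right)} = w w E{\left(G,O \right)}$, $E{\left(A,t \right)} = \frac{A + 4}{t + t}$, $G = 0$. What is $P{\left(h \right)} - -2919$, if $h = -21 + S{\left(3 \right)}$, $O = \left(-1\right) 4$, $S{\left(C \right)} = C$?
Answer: $2757$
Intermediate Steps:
$O = -4$
$E{\left(A,t \right)} = \frac{4 + A}{2 t}$
$h = -18$ ($h = -21 + 3 = -18$)
$P{\left(w \right)} = - \frac{w^{2}}{2}$ ($P{\left(w \right)} = w w \frac{4 + 0}{2 \left(-4\right)} = w^{2} \cdot \frac{1}{2} \left(- \frac{1}{4}\right) 4 = w^{2} \left(- \frac{1}{2}\right) = - \frac{w^{2}}{2}$)
$P{\left(h \right)} - -2919 = - \frac{\left(-18\right)^{2}}{2} - -2919 = \left(- \frac{1}{2}\right) 324 + 2919 = -162 + 2919 = 2757$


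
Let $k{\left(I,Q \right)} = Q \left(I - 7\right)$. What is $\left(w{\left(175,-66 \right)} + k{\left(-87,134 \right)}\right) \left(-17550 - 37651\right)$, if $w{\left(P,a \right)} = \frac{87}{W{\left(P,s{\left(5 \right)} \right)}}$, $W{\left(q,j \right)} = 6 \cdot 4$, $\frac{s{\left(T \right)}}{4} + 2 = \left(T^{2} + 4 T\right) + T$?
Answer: $\frac{5560893539}{8} \approx 6.9511 \cdot 10^{8}$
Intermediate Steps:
$s{\left(T \right)} = -8 + 4 T^{2} + 20 T$ ($s{\left(T \right)} = -8 + 4 \left(\left(T^{2} + 4 T\right) + T\right) = -8 + 4 \left(T^{2} + 5 T\right) = -8 + \left(4 T^{2} + 20 T\right) = -8 + 4 T^{2} + 20 T$)
$k{\left(I,Q \right)} = Q \left(-7 + I\right)$
$W{\left(q,j \right)} = 24$
$w{\left(P,a \right)} = \frac{29}{8}$ ($w{\left(P,a \right)} = \frac{87}{24} = 87 \cdot \frac{1}{24} = \frac{29}{8}$)
$\left(w{\left(175,-66 \right)} + k{\left(-87,134 \right)}\right) \left(-17550 - 37651\right) = \left(\frac{29}{8} + 134 \left(-7 - 87\right)\right) \left(-17550 - 37651\right) = \left(\frac{29}{8} + 134 \left(-94\right)\right) \left(-55201\right) = \left(\frac{29}{8} - 12596\right) \left(-55201\right) = \left(- \frac{100739}{8}\right) \left(-55201\right) = \frac{5560893539}{8}$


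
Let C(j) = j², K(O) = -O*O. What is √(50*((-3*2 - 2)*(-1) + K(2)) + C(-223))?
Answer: √49929 ≈ 223.45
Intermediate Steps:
K(O) = -O²
√(50*((-3*2 - 2)*(-1) + K(2)) + C(-223)) = √(50*((-3*2 - 2)*(-1) - 1*2²) + (-223)²) = √(50*((-6 - 2)*(-1) - 1*4) + 49729) = √(50*(-8*(-1) - 4) + 49729) = √(50*(8 - 4) + 49729) = √(50*4 + 49729) = √(200 + 49729) = √49929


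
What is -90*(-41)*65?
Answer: 239850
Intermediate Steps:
-90*(-41)*65 = 3690*65 = 239850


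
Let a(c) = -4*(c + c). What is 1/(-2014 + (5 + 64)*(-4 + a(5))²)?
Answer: 1/131570 ≈ 7.6005e-6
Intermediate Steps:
a(c) = -8*c
1/(-2014 + (5 + 64)*(-4 + a(5))²) = 1/(-2014 + (5 + 64)*(-4 - 8*5)²) = 1/(-2014 + 69*(-4 - 40)²) = 1/(-2014 + 69*(-44)²) = 1/(-2014 + 69*1936) = 1/(-2014 + 133584) = 1/131570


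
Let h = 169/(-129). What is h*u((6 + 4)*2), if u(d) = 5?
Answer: -845/129 ≈ -6.5504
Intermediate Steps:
h = -169/129 (h = 169*(-1/129) = -169/129 ≈ -1.3101)
h*u((6 + 4)*2) = -169/129*5 = -845/129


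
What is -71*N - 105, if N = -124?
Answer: 8699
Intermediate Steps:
-71*N - 105 = -71*(-124) - 105 = 8804 - 105 = 8699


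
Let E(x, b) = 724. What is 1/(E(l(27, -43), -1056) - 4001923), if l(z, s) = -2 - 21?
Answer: -1/4001199 ≈ -2.4993e-7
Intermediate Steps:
l(z, s) = -23
1/(E(l(27, -43), -1056) - 4001923) = 1/(724 - 4001923) = 1/(-4001199) = -1/4001199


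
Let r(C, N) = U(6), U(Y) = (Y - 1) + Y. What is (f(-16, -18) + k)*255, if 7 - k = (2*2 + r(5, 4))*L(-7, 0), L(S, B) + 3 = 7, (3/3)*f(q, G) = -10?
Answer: -16065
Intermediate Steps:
U(Y) = -1 + 2*Y (U(Y) = (-1 + Y) + Y = -1 + 2*Y)
r(C, N) = 11 (r(C, N) = -1 + 2*6 = -1 + 12 = 11)
f(q, G) = -10
L(S, B) = 4 (L(S, B) = -3 + 7 = 4)
k = -53 (k = 7 - (2*2 + 11)*4 = 7 - (4 + 11)*4 = 7 - 15*4 = 7 - 1*60 = 7 - 60 = -53)
(f(-16, -18) + k)*255 = (-10 - 53)*255 = -63*255 = -16065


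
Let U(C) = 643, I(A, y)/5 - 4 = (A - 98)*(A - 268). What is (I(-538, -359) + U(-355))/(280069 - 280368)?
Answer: -197211/23 ≈ -8574.4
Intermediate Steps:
I(A, y) = 20 + 5*(-268 + A)*(-98 + A) (I(A, y) = 20 + 5*((A - 98)*(A - 268)) = 20 + 5*((-98 + A)*(-268 + A)) = 20 + 5*((-268 + A)*(-98 + A)) = 20 + 5*(-268 + A)*(-98 + A))
(I(-538, -359) + U(-355))/(280069 - 280368) = ((131340 - 1830*(-538) + 5*(-538)**2) + 643)/(280069 - 280368) = ((131340 + 984540 + 5*289444) + 643)/(-299) = ((131340 + 984540 + 1447220) + 643)*(-1/299) = (2563100 + 643)*(-1/299) = 2563743*(-1/299) = -197211/23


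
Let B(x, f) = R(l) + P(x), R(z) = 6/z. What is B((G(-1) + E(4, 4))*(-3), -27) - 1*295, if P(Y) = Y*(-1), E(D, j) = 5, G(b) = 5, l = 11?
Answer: -2909/11 ≈ -264.45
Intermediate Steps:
P(Y) = -Y
B(x, f) = 6/11 - x
B((G(-1) + E(4, 4))*(-3), -27) - 1*295 = (6/11 - (5 + 5)*(-3)) - 1*295 = (6/11 - 10*(-3)) - 295 = (6/11 - 1*(-30)) - 295 = (6/11 + 30) - 295 = 336/11 - 295 = -2909/11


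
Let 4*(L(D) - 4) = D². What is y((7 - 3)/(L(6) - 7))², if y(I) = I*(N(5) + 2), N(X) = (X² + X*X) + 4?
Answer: 12544/9 ≈ 1393.8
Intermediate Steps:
N(X) = 4 + 2*X² (N(X) = (X² + X²) + 4 = 2*X² + 4 = 4 + 2*X²)
L(D) = 4 + D²/4
y(I) = 56*I (y(I) = I*((4 + 2*5²) + 2) = I*((4 + 2*25) + 2) = I*((4 + 50) + 2) = I*(54 + 2) = I*56 = 56*I)
y((7 - 3)/(L(6) - 7))² = (56*((7 - 3)/((4 + (¼)*6²) - 7)))² = (56*(4/((4 + (¼)*36) - 7)))² = (56*(4/((4 + 9) - 7)))² = (56*(4/(13 - 7)))² = (56*(4/6))² = (56*(4*(⅙)))² = (56*(⅔))² = (112/3)² = 12544/9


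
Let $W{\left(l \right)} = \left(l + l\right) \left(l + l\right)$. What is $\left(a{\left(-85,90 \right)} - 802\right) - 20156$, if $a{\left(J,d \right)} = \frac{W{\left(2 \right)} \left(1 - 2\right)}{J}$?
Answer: $- \frac{1781414}{85} \approx -20958.0$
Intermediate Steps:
$W{\left(l \right)} = 4 l^{2}$ ($W{\left(l \right)} = 2 l 2 l = 4 l^{2}$)
$a{\left(J,d \right)} = - \frac{16}{J}$ ($a{\left(J,d \right)} = \frac{4 \cdot 2^{2} \left(1 - 2\right)}{J} = \frac{4 \cdot 4 \left(-1\right)}{J} = \frac{16 \left(-1\right)}{J} = - \frac{16}{J}$)
$\left(a{\left(-85,90 \right)} - 802\right) - 20156 = \left(- \frac{16}{-85} - 802\right) - 20156 = \left(\left(-16\right) \left(- \frac{1}{85}\right) - 802\right) - 20156 = \left(\frac{16}{85} - 802\right) - 20156 = - \frac{68154}{85} - 20156 = - \frac{1781414}{85}$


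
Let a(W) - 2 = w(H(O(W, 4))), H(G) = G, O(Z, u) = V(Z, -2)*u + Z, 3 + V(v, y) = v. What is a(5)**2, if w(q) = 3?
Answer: 25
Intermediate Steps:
V(v, y) = -3 + v
O(Z, u) = Z + u*(-3 + Z) (O(Z, u) = (-3 + Z)*u + Z = u*(-3 + Z) + Z = Z + u*(-3 + Z))
a(W) = 5 (a(W) = 2 + 3 = 5)
a(5)**2 = 5**2 = 25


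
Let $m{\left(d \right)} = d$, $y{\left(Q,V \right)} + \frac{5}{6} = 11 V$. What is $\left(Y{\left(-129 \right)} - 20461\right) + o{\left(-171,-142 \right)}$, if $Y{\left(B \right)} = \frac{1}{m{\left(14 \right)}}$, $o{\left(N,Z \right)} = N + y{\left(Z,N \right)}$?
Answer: $- \frac{472789}{21} \approx -22514.0$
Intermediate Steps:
$y{\left(Q,V \right)} = - \frac{5}{6} + 11 V$
$o{\left(N,Z \right)} = - \frac{5}{6} + 12 N$ ($o{\left(N,Z \right)} = N + \left(- \frac{5}{6} + 11 N\right) = - \frac{5}{6} + 12 N$)
$Y{\left(B \right)} = \frac{1}{14}$
$\left(Y{\left(-129 \right)} - 20461\right) + o{\left(-171,-142 \right)} = \left(\frac{1}{14} - 20461\right) + \left(- \frac{5}{6} + 12 \left(-171\right)\right) = - \frac{286453}{14} - \frac{12317}{6} = - \frac{472789}{21}$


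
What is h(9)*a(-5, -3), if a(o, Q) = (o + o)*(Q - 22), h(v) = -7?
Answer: -1750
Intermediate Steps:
a(o, Q) = 2*o*(-22 + Q) (a(o, Q) = (2*o)*(-22 + Q) = 2*o*(-22 + Q))
h(9)*a(-5, -3) = -14*(-5)*(-22 - 3) = -14*(-5)*(-25) = -7*250 = -1750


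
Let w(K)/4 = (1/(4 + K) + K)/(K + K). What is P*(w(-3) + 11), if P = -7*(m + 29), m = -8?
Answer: -1813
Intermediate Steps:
w(K) = 2*(K + 1/(4 + K))/K (w(K) = 4*((1/(4 + K) + K)/(K + K)) = 4*((K + 1/(4 + K))/((2*K))) = 4*((K + 1/(4 + K))*(1/(2*K))) = 4*((K + 1/(4 + K))/(2*K)) = 2*(K + 1/(4 + K))/K)
P = -147 (P = -7*(-8 + 29) = -7*21 = -147)
P*(w(-3) + 11) = -147*(2*(1 + (-3)² + 4*(-3))/(-3*(4 - 3)) + 11) = -147*(2*(-⅓)*(1 + 9 - 12)/1 + 11) = -147*(2*(-⅓)*1*(-2) + 11) = -147*(4/3 + 11) = -147*37/3 = -1813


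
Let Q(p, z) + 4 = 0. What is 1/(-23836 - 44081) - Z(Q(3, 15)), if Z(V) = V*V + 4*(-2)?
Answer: -543337/67917 ≈ -8.0000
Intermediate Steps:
Q(p, z) = -4 (Q(p, z) = -4 + 0 = -4)
Z(V) = -8 + V² (Z(V) = V² - 8 = -8 + V²)
1/(-23836 - 44081) - Z(Q(3, 15)) = 1/(-23836 - 44081) - (-8 + (-4)²) = 1/(-67917) - (-8 + 16) = -1/67917 - 1*8 = -1/67917 - 8 = -543337/67917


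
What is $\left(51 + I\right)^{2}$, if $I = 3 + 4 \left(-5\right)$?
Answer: $1156$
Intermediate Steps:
$I = -17$ ($I = 3 - 20 = -17$)
$\left(51 + I\right)^{2} = \left(51 - 17\right)^{2} = 34^{2} = 1156$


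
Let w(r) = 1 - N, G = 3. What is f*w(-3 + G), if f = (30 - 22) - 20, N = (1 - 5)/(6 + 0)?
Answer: -20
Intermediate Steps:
N = -⅔ (N = -4/6 = -4*⅙ = -⅔ ≈ -0.66667)
w(r) = 5/3 (w(r) = 1 - 1*(-⅔) = 1 + ⅔ = 5/3)
f = -12 (f = 8 - 20 = -12)
f*w(-3 + G) = -12*5/3 = -20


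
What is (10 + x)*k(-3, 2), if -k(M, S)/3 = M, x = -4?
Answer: 54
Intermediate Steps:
k(M, S) = -3*M
(10 + x)*k(-3, 2) = (10 - 4)*(-3*(-3)) = 6*9 = 54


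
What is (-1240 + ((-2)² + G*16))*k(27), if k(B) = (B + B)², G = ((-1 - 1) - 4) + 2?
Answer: -3790800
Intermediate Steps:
G = -4 (G = (-2 - 4) + 2 = -6 + 2 = -4)
k(B) = 4*B² (k(B) = (2*B)² = 4*B²)
(-1240 + ((-2)² + G*16))*k(27) = (-1240 + ((-2)² - 4*16))*(4*27²) = (-1240 + (4 - 64))*(4*729) = (-1240 - 60)*2916 = -1300*2916 = -3790800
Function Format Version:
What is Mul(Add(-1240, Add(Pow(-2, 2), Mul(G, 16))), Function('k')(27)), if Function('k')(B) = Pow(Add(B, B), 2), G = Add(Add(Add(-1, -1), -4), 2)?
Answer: -3790800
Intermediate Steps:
G = -4 (G = Add(Add(-2, -4), 2) = Add(-6, 2) = -4)
Function('k')(B) = Mul(4, Pow(B, 2)) (Function('k')(B) = Pow(Mul(2, B), 2) = Mul(4, Pow(B, 2)))
Mul(Add(-1240, Add(Pow(-2, 2), Mul(G, 16))), Function('k')(27)) = Mul(Add(-1240, Add(Pow(-2, 2), Mul(-4, 16))), Mul(4, Pow(27, 2))) = Mul(Add(-1240, Add(4, -64)), Mul(4, 729)) = Mul(Add(-1240, -60), 2916) = Mul(-1300, 2916) = -3790800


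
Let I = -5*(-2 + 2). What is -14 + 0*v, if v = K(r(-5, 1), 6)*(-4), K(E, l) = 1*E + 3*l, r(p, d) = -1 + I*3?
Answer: -14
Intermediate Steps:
I = 0 (I = -5*0 = 0)
r(p, d) = -1 (r(p, d) = -1 + 0*3 = -1 + 0 = -1)
K(E, l) = E + 3*l
v = -68 (v = (-1 + 3*6)*(-4) = (-1 + 18)*(-4) = 17*(-4) = -68)
-14 + 0*v = -14 + 0*(-68) = -14 + 0 = -14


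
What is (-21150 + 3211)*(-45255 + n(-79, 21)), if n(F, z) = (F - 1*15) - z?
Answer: 813892430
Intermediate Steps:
n(F, z) = -15 + F - z (n(F, z) = (F - 15) - z = (-15 + F) - z = -15 + F - z)
(-21150 + 3211)*(-45255 + n(-79, 21)) = (-21150 + 3211)*(-45255 + (-15 - 79 - 1*21)) = -17939*(-45255 + (-15 - 79 - 21)) = -17939*(-45255 - 115) = -17939*(-45370) = 813892430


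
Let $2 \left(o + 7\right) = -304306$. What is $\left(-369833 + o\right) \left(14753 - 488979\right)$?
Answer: $247542652418$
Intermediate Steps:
$o = -152160$ ($o = -7 + \frac{1}{2} \left(-304306\right) = -7 - 152153 = -152160$)
$\left(-369833 + o\right) \left(14753 - 488979\right) = \left(-369833 - 152160\right) \left(14753 - 488979\right) = \left(-521993\right) \left(-474226\right) = 247542652418$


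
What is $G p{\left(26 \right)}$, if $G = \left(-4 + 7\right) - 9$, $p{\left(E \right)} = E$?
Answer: $-156$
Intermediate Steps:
$G = -6$ ($G = 3 - 9 = -6$)
$G p{\left(26 \right)} = \left(-6\right) 26 = -156$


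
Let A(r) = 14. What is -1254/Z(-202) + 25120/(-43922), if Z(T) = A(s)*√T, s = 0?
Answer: -12560/21961 + 627*I*√202/1414 ≈ -0.57192 + 6.3022*I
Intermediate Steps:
Z(T) = 14*√T
-1254/Z(-202) + 25120/(-43922) = -1254*(-I*√202/2828) + 25120/(-43922) = -1254*(-I*√202/2828) + 25120*(-1/43922) = -1254*(-I*√202/2828) - 12560/21961 = -(-627)*I*√202/1414 - 12560/21961 = 627*I*√202/1414 - 12560/21961 = -12560/21961 + 627*I*√202/1414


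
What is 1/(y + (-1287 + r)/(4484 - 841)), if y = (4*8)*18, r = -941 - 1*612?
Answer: 3643/2095528 ≈ 0.0017385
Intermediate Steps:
r = -1553 (r = -941 - 612 = -1553)
y = 576 (y = 32*18 = 576)
1/(y + (-1287 + r)/(4484 - 841)) = 1/(576 + (-1287 - 1553)/(4484 - 841)) = 1/(576 - 2840/3643) = 1/(2095528/3643) = 3643/2095528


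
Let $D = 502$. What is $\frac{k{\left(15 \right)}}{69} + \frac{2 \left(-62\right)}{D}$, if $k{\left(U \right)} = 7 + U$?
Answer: $\frac{1244}{17319} \approx 0.071829$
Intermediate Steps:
$\frac{k{\left(15 \right)}}{69} + \frac{2 \left(-62\right)}{D} = \frac{7 + 15}{69} + \frac{2 \left(-62\right)}{502} = 22 \cdot \frac{1}{69} - \frac{62}{251} = \frac{22}{69} - \frac{62}{251} = \frac{1244}{17319}$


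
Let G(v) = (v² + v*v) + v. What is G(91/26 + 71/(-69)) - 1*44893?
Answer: -213665668/4761 ≈ -44878.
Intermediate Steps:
G(v) = v + 2*v² (G(v) = (v² + v²) + v = 2*v² + v = v + 2*v²)
G(91/26 + 71/(-69)) - 1*44893 = (91/26 + 71/(-69))*(1 + 2*(91/26 + 71/(-69))) - 1*44893 = (91*(1/26) + 71*(-1/69))*(1 + 2*(91*(1/26) + 71*(-1/69))) - 44893 = (7/2 - 71/69)*(1 + 2*(7/2 - 71/69)) - 44893 = 341*(1 + 2*(341/138))/138 - 44893 = 341*(1 + 341/69)/138 - 44893 = (341/138)*(410/69) - 44893 = 69905/4761 - 44893 = -213665668/4761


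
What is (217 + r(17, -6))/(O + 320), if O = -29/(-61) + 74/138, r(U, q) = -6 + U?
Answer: 479826/675569 ≈ 0.71025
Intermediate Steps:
O = 4258/4209 (O = -29*(-1/61) + 74*(1/138) = 29/61 + 37/69 = 4258/4209 ≈ 1.0116)
(217 + r(17, -6))/(O + 320) = (217 + (-6 + 17))/(4258/4209 + 320) = (217 + 11)/(1351138/4209) = 228*(4209/1351138) = 479826/675569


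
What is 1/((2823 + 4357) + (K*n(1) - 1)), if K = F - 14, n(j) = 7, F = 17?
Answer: 1/7200 ≈ 0.00013889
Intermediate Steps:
K = 3 (K = 17 - 14 = 3)
1/((2823 + 4357) + (K*n(1) - 1)) = 1/((2823 + 4357) + (3*7 - 1)) = 1/(7180 + (21 - 1)) = 1/(7180 + 20) = 1/7200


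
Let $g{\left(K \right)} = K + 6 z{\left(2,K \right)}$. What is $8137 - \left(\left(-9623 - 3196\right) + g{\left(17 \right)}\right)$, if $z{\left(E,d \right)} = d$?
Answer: $20837$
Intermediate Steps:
$g{\left(K \right)} = 7 K$ ($g{\left(K \right)} = K + 6 K = 7 K$)
$8137 - \left(\left(-9623 - 3196\right) + g{\left(17 \right)}\right) = 8137 - \left(\left(-9623 - 3196\right) + 7 \cdot 17\right) = 8137 - \left(\left(-9623 - 3196\right) + 119\right) = 8137 - \left(-12819 + 119\right) = 8137 - -12700 = 8137 + 12700 = 20837$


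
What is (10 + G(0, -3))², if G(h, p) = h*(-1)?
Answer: 100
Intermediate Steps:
G(h, p) = -h
(10 + G(0, -3))² = (10 - 1*0)² = (10 + 0)² = 10² = 100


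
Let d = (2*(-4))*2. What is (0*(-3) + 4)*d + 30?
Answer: -34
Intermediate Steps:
d = -16 (d = -8*2 = -16)
(0*(-3) + 4)*d + 30 = (0*(-3) + 4)*(-16) + 30 = (0 + 4)*(-16) + 30 = 4*(-16) + 30 = -64 + 30 = -34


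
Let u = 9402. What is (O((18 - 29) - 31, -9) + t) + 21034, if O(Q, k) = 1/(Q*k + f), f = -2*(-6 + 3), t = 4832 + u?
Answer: 13542913/384 ≈ 35268.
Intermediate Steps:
t = 14234 (t = 4832 + 9402 = 14234)
f = 6 (f = -2*(-3) = 6)
O(Q, k) = 1/(6 + Q*k) (O(Q, k) = 1/(Q*k + 6) = 1/(6 + Q*k))
(O((18 - 29) - 31, -9) + t) + 21034 = (1/(6 + ((18 - 29) - 31)*(-9)) + 14234) + 21034 = (1/(6 + (-11 - 31)*(-9)) + 14234) + 21034 = (1/(6 - 42*(-9)) + 14234) + 21034 = (1/(6 + 378) + 14234) + 21034 = (1/384 + 14234) + 21034 = 5465857/384 + 21034 = 13542913/384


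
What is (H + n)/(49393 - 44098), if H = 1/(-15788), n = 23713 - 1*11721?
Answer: 37865939/16719492 ≈ 2.2648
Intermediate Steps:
n = 11992 (n = 23713 - 11721 = 11992)
H = -1/15788 ≈ -6.3339e-5
(H + n)/(49393 - 44098) = (-1/15788 + 11992)/(49393 - 44098) = (189329695/15788)/5295 = (189329695/15788)*(1/5295) = 37865939/16719492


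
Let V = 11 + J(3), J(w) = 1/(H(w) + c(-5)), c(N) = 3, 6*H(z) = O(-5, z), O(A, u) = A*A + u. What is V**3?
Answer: 16777216/12167 ≈ 1378.9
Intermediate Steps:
O(A, u) = u + A**2 (O(A, u) = A**2 + u = u + A**2)
H(z) = 25/6 + z/6 (H(z) = (z + (-5)**2)/6 = (z + 25)/6 = (25 + z)/6 = 25/6 + z/6)
J(w) = 1/(43/6 + w/6) (J(w) = 1/((25/6 + w/6) + 3) = 1/(43/6 + w/6))
V = 256/23 (V = 11 + 6/(43 + 3) = 11 + 6/46 = 11 + 6*(1/46) = 11 + 3/23 = 256/23 ≈ 11.130)
V**3 = (256/23)**3 = 16777216/12167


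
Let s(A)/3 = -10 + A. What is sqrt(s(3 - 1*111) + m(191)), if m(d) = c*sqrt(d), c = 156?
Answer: sqrt(-354 + 156*sqrt(191)) ≈ 42.450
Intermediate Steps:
m(d) = 156*sqrt(d)
s(A) = -30 + 3*A (s(A) = 3*(-10 + A) = -30 + 3*A)
sqrt(s(3 - 1*111) + m(191)) = sqrt((-30 + 3*(3 - 1*111)) + 156*sqrt(191)) = sqrt((-30 + 3*(3 - 111)) + 156*sqrt(191)) = sqrt((-30 + 3*(-108)) + 156*sqrt(191)) = sqrt((-30 - 324) + 156*sqrt(191)) = sqrt(-354 + 156*sqrt(191))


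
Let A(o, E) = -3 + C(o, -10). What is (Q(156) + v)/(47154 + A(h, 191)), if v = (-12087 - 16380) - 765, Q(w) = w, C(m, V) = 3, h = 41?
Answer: -4846/7859 ≈ -0.61662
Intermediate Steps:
A(o, E) = 0 (A(o, E) = -3 + 3 = 0)
v = -29232 (v = -28467 - 765 = -29232)
(Q(156) + v)/(47154 + A(h, 191)) = (156 - 29232)/(47154 + 0) = -29076/47154 = -29076*1/47154 = -4846/7859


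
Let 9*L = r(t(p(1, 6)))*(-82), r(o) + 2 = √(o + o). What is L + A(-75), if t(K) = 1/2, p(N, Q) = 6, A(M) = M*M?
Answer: 50707/9 ≈ 5634.1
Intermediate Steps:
A(M) = M²
t(K) = ½
r(o) = -2 + √2*√o (r(o) = -2 + √(o + o) = -2 + √(2*o) = -2 + √2*√o)
L = 82/9 (L = ((-2 + √2*√(½))*(-82))/9 = ((-2 + √2*(√2/2))*(-82))/9 = ((-2 + 1)*(-82))/9 = (-1*(-82))/9 = (⅑)*82 = 82/9 ≈ 9.1111)
L + A(-75) = 82/9 + (-75)² = 82/9 + 5625 = 50707/9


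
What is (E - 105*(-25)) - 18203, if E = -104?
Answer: -15682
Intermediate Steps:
(E - 105*(-25)) - 18203 = (-104 - 105*(-25)) - 18203 = (-104 + 2625) - 18203 = 2521 - 18203 = -15682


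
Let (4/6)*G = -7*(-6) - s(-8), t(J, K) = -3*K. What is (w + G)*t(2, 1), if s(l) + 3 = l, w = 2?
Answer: -489/2 ≈ -244.50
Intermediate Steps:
s(l) = -3 + l
G = 159/2 (G = 3*(-7*(-6) - (-3 - 8))/2 = 3*(42 - 1*(-11))/2 = 3*(42 + 11)/2 = (3/2)*53 = 159/2 ≈ 79.500)
(w + G)*t(2, 1) = (2 + 159/2)*(-3*1) = (163/2)*(-3) = -489/2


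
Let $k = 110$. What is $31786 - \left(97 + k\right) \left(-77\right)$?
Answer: $47725$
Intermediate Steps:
$31786 - \left(97 + k\right) \left(-77\right) = 31786 - \left(97 + 110\right) \left(-77\right) = 31786 - 207 \left(-77\right) = 31786 - -15939 = 31786 + 15939 = 47725$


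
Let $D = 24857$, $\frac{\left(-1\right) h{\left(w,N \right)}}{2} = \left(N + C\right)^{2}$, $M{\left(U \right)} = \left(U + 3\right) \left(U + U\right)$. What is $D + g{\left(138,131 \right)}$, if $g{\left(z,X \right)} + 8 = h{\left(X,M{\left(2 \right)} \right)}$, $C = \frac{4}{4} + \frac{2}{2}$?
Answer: $23881$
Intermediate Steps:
$C = 2$ ($C = 4 \cdot \frac{1}{4} + 2 \cdot \frac{1}{2} = 1 + 1 = 2$)
$M{\left(U \right)} = 2 U \left(3 + U\right)$ ($M{\left(U \right)} = \left(3 + U\right) 2 U = 2 U \left(3 + U\right)$)
$h{\left(w,N \right)} = - 2 \left(2 + N\right)^{2}$ ($h{\left(w,N \right)} = - 2 \left(N + 2\right)^{2} = - 2 \left(2 + N\right)^{2}$)
$g{\left(z,X \right)} = -976$ ($g{\left(z,X \right)} = -8 - 2 \left(2 + 2 \cdot 2 \left(3 + 2\right)\right)^{2} = -8 - 2 \left(2 + 2 \cdot 2 \cdot 5\right)^{2} = -8 - 2 \left(2 + 20\right)^{2} = -8 - 2 \cdot 22^{2} = -8 - 968 = -976$)
$D + g{\left(138,131 \right)} = 24857 - 976 = 23881$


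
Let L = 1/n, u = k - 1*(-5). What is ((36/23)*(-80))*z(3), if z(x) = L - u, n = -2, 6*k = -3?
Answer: 14400/23 ≈ 626.09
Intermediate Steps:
k = -½ (k = (⅙)*(-3) = -½ ≈ -0.50000)
u = 9/2 (u = -½ - 1*(-5) = -½ + 5 = 9/2 ≈ 4.5000)
L = -½ (L = 1/(-2) = -½ ≈ -0.50000)
z(x) = -5 (z(x) = -½ - 1*9/2 = -½ - 9/2 = -5)
((36/23)*(-80))*z(3) = ((36/23)*(-80))*(-5) = -2880/23*(-5) = 14400/23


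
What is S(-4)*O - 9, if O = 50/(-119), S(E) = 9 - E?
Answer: -1721/119 ≈ -14.462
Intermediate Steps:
O = -50/119 (O = 50*(-1/119) = -50/119 ≈ -0.42017)
S(-4)*O - 9 = (9 - 1*(-4))*(-50/119) - 9 = (9 + 4)*(-50/119) - 9 = 13*(-50/119) - 9 = -650/119 - 9 = -1721/119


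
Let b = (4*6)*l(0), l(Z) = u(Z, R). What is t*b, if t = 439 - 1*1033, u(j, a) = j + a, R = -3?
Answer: 42768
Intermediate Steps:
u(j, a) = a + j
l(Z) = -3 + Z
t = -594 (t = 439 - 1033 = -594)
b = -72 (b = (4*6)*(-3 + 0) = 24*(-3) = -72)
t*b = -594*(-72) = 42768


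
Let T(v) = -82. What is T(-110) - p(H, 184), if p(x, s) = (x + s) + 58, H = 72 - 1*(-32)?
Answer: -428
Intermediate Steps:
H = 104 (H = 72 + 32 = 104)
p(x, s) = 58 + s + x (p(x, s) = (s + x) + 58 = 58 + s + x)
T(-110) - p(H, 184) = -82 - (58 + 184 + 104) = -82 - 1*346 = -82 - 346 = -428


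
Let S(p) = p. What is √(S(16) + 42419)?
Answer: 3*√4715 ≈ 206.00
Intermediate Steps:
√(S(16) + 42419) = √(16 + 42419) = √42435 = 3*√4715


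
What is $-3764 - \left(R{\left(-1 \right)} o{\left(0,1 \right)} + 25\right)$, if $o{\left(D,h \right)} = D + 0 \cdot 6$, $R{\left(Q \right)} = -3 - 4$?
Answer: $-3789$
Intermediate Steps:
$R{\left(Q \right)} = -7$
$o{\left(D,h \right)} = D$ ($o{\left(D,h \right)} = D + 0 = D$)
$-3764 - \left(R{\left(-1 \right)} o{\left(0,1 \right)} + 25\right) = -3764 - \left(\left(-7\right) 0 + 25\right) = -3764 - \left(0 + 25\right) = -3764 - 25 = -3789$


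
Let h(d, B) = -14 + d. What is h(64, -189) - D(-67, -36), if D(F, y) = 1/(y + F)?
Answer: 5151/103 ≈ 50.010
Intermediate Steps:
D(F, y) = 1/(F + y)
h(64, -189) - D(-67, -36) = (-14 + 64) - 1/(-67 - 36) = 50 - 1/(-103) = 50 - 1*(-1/103) = 50 + 1/103 = 5151/103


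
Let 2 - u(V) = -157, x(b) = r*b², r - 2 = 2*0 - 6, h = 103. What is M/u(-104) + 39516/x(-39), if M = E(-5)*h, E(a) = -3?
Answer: -226750/26871 ≈ -8.4385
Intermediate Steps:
r = -4 (r = 2 + (2*0 - 6) = 2 + (0 - 6) = 2 - 6 = -4)
M = -309 (M = -3*103 = -309)
x(b) = -4*b²
u(V) = 159 (u(V) = 2 - 1*(-157) = 2 + 157 = 159)
M/u(-104) + 39516/x(-39) = -309/159 + 39516/((-4*(-39)²)) = -309*1/159 + 39516/((-4*1521)) = -103/53 + 39516/(-6084) = -103/53 + 39516*(-1/6084) = -103/53 - 3293/507 = -226750/26871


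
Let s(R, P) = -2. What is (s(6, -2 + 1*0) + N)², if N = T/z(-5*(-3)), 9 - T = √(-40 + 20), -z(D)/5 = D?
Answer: 25261/5625 - 212*I*√5/1875 ≈ 4.4908 - 0.25282*I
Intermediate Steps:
z(D) = -5*D
T = 9 - 2*I*√5 (T = 9 - √(-40 + 20) = 9 - √(-20) = 9 - 2*I*√5 ≈ 9.0 - 4.4721*I)
N = -3/25 + 2*I*√5/75 (N = (9 - 2*I*√5)/((-(-25)*(-3))) = (9 - 2*I*√5)/((-5*15)) = (9 - 2*I*√5)/(-75) = (9 - 2*I*√5)*(-1/75) = -3/25 + 2*I*√5/75 ≈ -0.12 + 0.059628*I)
(s(6, -2 + 1*0) + N)² = (-2 + (-3/25 + 2*I*√5/75))² = (-53/25 + 2*I*√5/75)²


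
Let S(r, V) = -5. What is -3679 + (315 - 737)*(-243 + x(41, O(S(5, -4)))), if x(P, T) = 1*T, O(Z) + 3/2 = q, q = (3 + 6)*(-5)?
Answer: 118490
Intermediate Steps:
q = -45 (q = 9*(-5) = -45)
O(Z) = -93/2 (O(Z) = -3/2 - 45 = -93/2)
x(P, T) = T
-3679 + (315 - 737)*(-243 + x(41, O(S(5, -4)))) = -3679 + (315 - 737)*(-243 - 93/2) = -3679 - 422*(-579/2) = -3679 + 122169 = 118490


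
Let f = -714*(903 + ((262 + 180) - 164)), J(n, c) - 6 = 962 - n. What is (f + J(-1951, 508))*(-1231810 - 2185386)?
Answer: 2871521056740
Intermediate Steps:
J(n, c) = 968 - n (J(n, c) = 6 + (962 - n) = 968 - n)
f = -843234 (f = -714*(903 + (442 - 164)) = -714*(903 + 278) = -714*1181 = -843234)
(f + J(-1951, 508))*(-1231810 - 2185386) = (-843234 + (968 - 1*(-1951)))*(-1231810 - 2185386) = (-843234 + (968 + 1951))*(-3417196) = (-843234 + 2919)*(-3417196) = -840315*(-3417196) = 2871521056740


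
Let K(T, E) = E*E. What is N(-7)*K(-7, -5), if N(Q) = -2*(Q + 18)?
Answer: -550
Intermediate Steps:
N(Q) = -36 - 2*Q (N(Q) = -2*(18 + Q) = -36 - 2*Q)
K(T, E) = E²
N(-7)*K(-7, -5) = (-36 - 2*(-7))*(-5)² = (-36 + 14)*25 = -22*25 = -550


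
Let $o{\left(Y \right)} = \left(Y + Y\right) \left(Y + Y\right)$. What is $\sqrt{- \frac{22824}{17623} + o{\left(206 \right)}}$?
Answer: $\frac{2 \sqrt{13179253437406}}{17623} \approx 412.0$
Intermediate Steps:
$o{\left(Y \right)} = 4 Y^{2}$ ($o{\left(Y \right)} = 2 Y 2 Y = 4 Y^{2}$)
$\sqrt{- \frac{22824}{17623} + o{\left(206 \right)}} = \sqrt{- \frac{22824}{17623} + 4 \cdot 206^{2}} = \sqrt{\left(-22824\right) \frac{1}{17623} + 4 \cdot 42436} = \sqrt{- \frac{22824}{17623} + 169744} = \sqrt{\frac{2991375688}{17623}} = \frac{2 \sqrt{13179253437406}}{17623}$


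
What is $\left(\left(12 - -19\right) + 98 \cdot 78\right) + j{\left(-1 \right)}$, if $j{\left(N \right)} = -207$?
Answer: $7468$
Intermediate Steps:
$\left(\left(12 - -19\right) + 98 \cdot 78\right) + j{\left(-1 \right)} = \left(\left(12 - -19\right) + 98 \cdot 78\right) - 207 = \left(\left(12 + 19\right) + 7644\right) - 207 = \left(31 + 7644\right) - 207 = 7675 - 207 = 7468$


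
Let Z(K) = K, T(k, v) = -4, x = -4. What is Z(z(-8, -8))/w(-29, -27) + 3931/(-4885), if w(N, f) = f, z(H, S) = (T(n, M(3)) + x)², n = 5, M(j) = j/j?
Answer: -418777/131895 ≈ -3.1751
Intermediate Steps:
M(j) = 1
z(H, S) = 64 (z(H, S) = (-4 - 4)² = (-8)² = 64)
Z(z(-8, -8))/w(-29, -27) + 3931/(-4885) = 64/(-27) + 3931/(-4885) = 64*(-1/27) + 3931*(-1/4885) = -64/27 - 3931/4885 = -418777/131895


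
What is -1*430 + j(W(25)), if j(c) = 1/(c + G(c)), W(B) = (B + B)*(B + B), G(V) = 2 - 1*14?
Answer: -1069839/2488 ≈ -430.00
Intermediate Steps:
G(V) = -12 (G(V) = 2 - 14 = -12)
W(B) = 4*B² (W(B) = (2*B)*(2*B) = 4*B²)
j(c) = 1/(-12 + c) (j(c) = 1/(c - 12) = 1/(-12 + c))
-1*430 + j(W(25)) = -1*430 + 1/(-12 + 4*25²) = -430 + 1/(-12 + 4*625) = -430 + 1/(-12 + 2500) = -430 + 1/2488 = -1069839/2488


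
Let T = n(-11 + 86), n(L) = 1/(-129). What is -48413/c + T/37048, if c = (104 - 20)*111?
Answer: -19281252635/3713432184 ≈ -5.1923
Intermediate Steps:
c = 9324 (c = 84*111 = 9324)
n(L) = -1/129
T = -1/129 ≈ -0.0077519
-48413/c + T/37048 = -48413/9324 - 1/129/37048 = -48413*1/9324 - 1/129*1/37048 = -48413/9324 - 1/4779192 = -19281252635/3713432184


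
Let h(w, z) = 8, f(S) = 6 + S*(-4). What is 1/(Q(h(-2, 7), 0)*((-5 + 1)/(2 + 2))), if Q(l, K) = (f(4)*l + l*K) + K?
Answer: 1/80 ≈ 0.012500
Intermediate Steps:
f(S) = 6 - 4*S
Q(l, K) = K - 10*l + K*l (Q(l, K) = ((6 - 4*4)*l + l*K) + K = ((6 - 16)*l + K*l) + K = (-10*l + K*l) + K = K - 10*l + K*l)
1/(Q(h(-2, 7), 0)*((-5 + 1)/(2 + 2))) = 1/((0 - 10*8 + 0*8)*((-5 + 1)/(2 + 2))) = 1/((0 - 80 + 0)*(-4/4)) = 1/(-(-320)/4) = 1/(-80*(-1)) = 1/80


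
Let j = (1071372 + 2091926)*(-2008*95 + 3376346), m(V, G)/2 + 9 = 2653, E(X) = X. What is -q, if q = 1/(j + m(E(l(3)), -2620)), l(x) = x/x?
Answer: -1/10076957827916 ≈ -9.9236e-14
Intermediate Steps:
l(x) = 1
m(V, G) = 5288 (m(V, G) = -18 + 2*2653 = -18 + 5306 = 5288)
j = 10076957822628 (j = 3163298*(-190760 + 3376346) = 3163298*3185586 = 10076957822628)
q = 1/10076957827916 (q = 1/(10076957822628 + 5288) = 1/10076957827916 ≈ 9.9236e-14)
-q = -1*1/10076957827916 = -1/10076957827916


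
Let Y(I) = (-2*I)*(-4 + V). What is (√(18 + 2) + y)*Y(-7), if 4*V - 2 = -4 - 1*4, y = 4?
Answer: -308 - 154*√5 ≈ -652.35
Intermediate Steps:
V = -3/2 (V = ½ + (-4 - 1*4)/4 = ½ + (-4 - 4)/4 = ½ + (¼)*(-8) = ½ - 2 = -3/2 ≈ -1.5000)
Y(I) = 11*I (Y(I) = (-2*I)*(-4 - 3/2) = -2*I*(-11/2) = 11*I)
(√(18 + 2) + y)*Y(-7) = (√(18 + 2) + 4)*(11*(-7)) = (√20 + 4)*(-77) = (2*√5 + 4)*(-77) = (4 + 2*√5)*(-77) = -308 - 154*√5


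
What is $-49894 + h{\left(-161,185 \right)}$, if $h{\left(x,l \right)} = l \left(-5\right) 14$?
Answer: $-62844$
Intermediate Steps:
$h{\left(x,l \right)} = - 70 l$ ($h{\left(x,l \right)} = - 5 l 14 = - 70 l$)
$-49894 + h{\left(-161,185 \right)} = -49894 - 12950 = -62844$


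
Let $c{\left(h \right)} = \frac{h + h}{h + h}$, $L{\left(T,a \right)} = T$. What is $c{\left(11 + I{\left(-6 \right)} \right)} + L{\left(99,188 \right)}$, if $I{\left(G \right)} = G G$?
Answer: $100$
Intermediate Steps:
$I{\left(G \right)} = G^{2}$
$c{\left(h \right)} = 1$ ($c{\left(h \right)} = \frac{2 h}{2 h} = 2 h \frac{1}{2 h} = 1$)
$c{\left(11 + I{\left(-6 \right)} \right)} + L{\left(99,188 \right)} = 1 + 99 = 100$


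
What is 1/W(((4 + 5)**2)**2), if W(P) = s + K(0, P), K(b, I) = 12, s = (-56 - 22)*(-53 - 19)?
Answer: 1/5628 ≈ 0.00017768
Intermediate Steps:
s = 5616 (s = -78*(-72) = 5616)
W(P) = 5628 (W(P) = 5616 + 12 = 5628)
1/W(((4 + 5)**2)**2) = 1/5628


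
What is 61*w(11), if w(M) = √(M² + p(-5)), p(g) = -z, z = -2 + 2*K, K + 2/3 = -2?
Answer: 61*√1155/3 ≈ 691.03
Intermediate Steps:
K = -8/3 (K = -⅔ - 2 = -8/3 ≈ -2.6667)
z = -22/3 (z = -2 + 2*(-8/3) = -2 - 16/3 = -22/3 ≈ -7.3333)
p(g) = 22/3 (p(g) = -1*(-22/3) = 22/3)
w(M) = √(22/3 + M²) (w(M) = √(M² + 22/3) = √(22/3 + M²))
61*w(11) = 61*(√(66 + 9*11²)/3) = 61*(√(66 + 9*121)/3) = 61*(√(66 + 1089)/3) = 61*(√1155/3) = 61*√1155/3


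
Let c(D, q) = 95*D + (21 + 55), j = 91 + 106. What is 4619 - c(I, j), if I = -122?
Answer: 16133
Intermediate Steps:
j = 197
c(D, q) = 76 + 95*D (c(D, q) = 95*D + 76 = 76 + 95*D)
4619 - c(I, j) = 4619 - (76 + 95*(-122)) = 4619 - (76 - 11590) = 4619 - 1*(-11514) = 4619 + 11514 = 16133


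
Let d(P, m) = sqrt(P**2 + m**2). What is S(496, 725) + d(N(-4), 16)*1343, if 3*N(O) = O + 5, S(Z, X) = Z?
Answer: 496 + 1343*sqrt(2305)/3 ≈ 21989.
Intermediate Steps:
N(O) = 5/3 + O/3 (N(O) = (O + 5)/3 = (5 + O)/3 = 5/3 + O/3)
S(496, 725) + d(N(-4), 16)*1343 = 496 + sqrt((5/3 + (1/3)*(-4))**2 + 16**2)*1343 = 496 + sqrt((5/3 - 4/3)**2 + 256)*1343 = 496 + sqrt((1/3)**2 + 256)*1343 = 496 + sqrt(1/9 + 256)*1343 = 496 + sqrt(2305/9)*1343 = 496 + (sqrt(2305)/3)*1343 = 496 + 1343*sqrt(2305)/3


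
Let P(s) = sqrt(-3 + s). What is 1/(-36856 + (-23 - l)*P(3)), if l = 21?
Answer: -1/36856 ≈ -2.7133e-5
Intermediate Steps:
1/(-36856 + (-23 - l)*P(3)) = 1/(-36856 + (-23 - 1*21)*sqrt(-3 + 3)) = 1/(-36856 + (-23 - 21)*sqrt(0)) = 1/(-36856 - 44*0) = 1/(-36856 + 0) = 1/(-36856) = -1/36856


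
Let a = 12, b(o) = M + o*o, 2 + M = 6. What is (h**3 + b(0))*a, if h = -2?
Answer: -48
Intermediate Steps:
M = 4 (M = -2 + 6 = 4)
b(o) = 4 + o**2 (b(o) = 4 + o*o = 4 + o**2)
(h**3 + b(0))*a = ((-2)**3 + (4 + 0**2))*12 = (-8 + (4 + 0))*12 = (-8 + 4)*12 = -4*12 = -48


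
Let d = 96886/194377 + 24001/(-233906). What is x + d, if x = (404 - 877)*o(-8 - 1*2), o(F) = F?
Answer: 215071924212599/45465946562 ≈ 4730.4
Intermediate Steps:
x = 4730 (x = (404 - 877)*(-8 - 1*2) = -473*(-8 - 2) = -473*(-10) = 4730)
d = 17996974339/45465946562 (d = 96886*(1/194377) + 24001*(-1/233906) = 96886/194377 - 24001/233906 = 17996974339/45465946562 ≈ 0.39583)
x + d = 4730 + 17996974339/45465946562 = 215071924212599/45465946562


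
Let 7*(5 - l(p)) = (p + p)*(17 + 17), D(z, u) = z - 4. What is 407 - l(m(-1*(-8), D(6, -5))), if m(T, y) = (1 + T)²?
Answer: 8322/7 ≈ 1188.9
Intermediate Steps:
D(z, u) = -4 + z
l(p) = 5 - 68*p/7 (l(p) = 5 - (p + p)*(17 + 17)/7 = 5 - 2*p*34/7 = 5 - 68*p/7)
407 - l(m(-1*(-8), D(6, -5))) = 407 - (5 - 68*(1 - 1*(-8))²/7) = 407 - (5 - 68*(1 + 8)²/7) = 407 - (5 - 68/7*9²) = 407 - (5 - 68/7*81) = 407 - (5 - 5508/7) = 407 - 1*(-5473/7) = 407 + 5473/7 = 8322/7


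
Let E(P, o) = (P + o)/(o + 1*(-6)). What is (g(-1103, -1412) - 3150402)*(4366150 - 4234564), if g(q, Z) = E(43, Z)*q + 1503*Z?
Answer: -492007336692963/709 ≈ -6.9395e+11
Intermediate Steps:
E(P, o) = (P + o)/(-6 + o) (E(P, o) = (P + o)/(o - 6) = (P + o)/(-6 + o))
g(q, Z) = 1503*Z + q*(43 + Z)/(-6 + Z) (g(q, Z) = ((43 + Z)/(-6 + Z))*q + 1503*Z = q*(43 + Z)/(-6 + Z) + 1503*Z = 1503*Z + q*(43 + Z)/(-6 + Z))
(g(-1103, -1412) - 3150402)*(4366150 - 4234564) = ((-1103*(43 - 1412) + 1503*(-1412)*(-6 - 1412))/(-6 - 1412) - 3150402)*(4366150 - 4234564) = ((-1103*(-1369) + 1503*(-1412)*(-1418))/(-1418) - 3150402)*131586 = (-(1510007 + 3009330648)/1418 - 3150402)*131586 = (-1/1418*3010840655 - 3150402)*131586 = (-3010840655/1418 - 3150402)*131586 = -7478110691/1418*131586 = -492007336692963/709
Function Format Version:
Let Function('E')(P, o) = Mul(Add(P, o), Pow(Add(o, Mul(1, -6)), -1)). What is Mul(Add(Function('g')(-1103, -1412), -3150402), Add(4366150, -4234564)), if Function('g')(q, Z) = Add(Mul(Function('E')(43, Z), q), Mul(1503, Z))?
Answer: Rational(-492007336692963, 709) ≈ -6.9395e+11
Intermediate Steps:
Function('E')(P, o) = Mul(Pow(Add(-6, o), -1), Add(P, o)) (Function('E')(P, o) = Mul(Add(P, o), Pow(Add(o, -6), -1)) = Mul(Add(P, o), Pow(Add(-6, o), -1)) = Mul(Pow(Add(-6, o), -1), Add(P, o)))
Function('g')(q, Z) = Add(Mul(1503, Z), Mul(q, Pow(Add(-6, Z), -1), Add(43, Z))) (Function('g')(q, Z) = Add(Mul(Mul(Pow(Add(-6, Z), -1), Add(43, Z)), q), Mul(1503, Z)) = Add(Mul(q, Pow(Add(-6, Z), -1), Add(43, Z)), Mul(1503, Z)) = Add(Mul(1503, Z), Mul(q, Pow(Add(-6, Z), -1), Add(43, Z))))
Mul(Add(Function('g')(-1103, -1412), -3150402), Add(4366150, -4234564)) = Mul(Add(Mul(Pow(Add(-6, -1412), -1), Add(Mul(-1103, Add(43, -1412)), Mul(1503, -1412, Add(-6, -1412)))), -3150402), Add(4366150, -4234564)) = Mul(Add(Mul(Pow(-1418, -1), Add(Mul(-1103, -1369), Mul(1503, -1412, -1418))), -3150402), 131586) = Mul(Add(Mul(Rational(-1, 1418), Add(1510007, 3009330648)), -3150402), 131586) = Mul(Add(Mul(Rational(-1, 1418), 3010840655), -3150402), 131586) = Mul(Add(Rational(-3010840655, 1418), -3150402), 131586) = Mul(Rational(-7478110691, 1418), 131586) = Rational(-492007336692963, 709)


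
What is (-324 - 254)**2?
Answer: 334084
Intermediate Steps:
(-324 - 254)**2 = (-578)**2 = 334084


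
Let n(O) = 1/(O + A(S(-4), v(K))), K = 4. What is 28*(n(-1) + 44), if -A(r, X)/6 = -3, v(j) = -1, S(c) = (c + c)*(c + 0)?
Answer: 20972/17 ≈ 1233.6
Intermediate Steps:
S(c) = 2*c² (S(c) = (2*c)*c = 2*c²)
A(r, X) = 18 (A(r, X) = -6*(-3) = 18)
n(O) = 1/(18 + O) (n(O) = 1/(O + 18) = 1/(18 + O))
28*(n(-1) + 44) = 28*(1/(18 - 1) + 44) = 28*(1/17 + 44) = 28*(749/17) = 20972/17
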